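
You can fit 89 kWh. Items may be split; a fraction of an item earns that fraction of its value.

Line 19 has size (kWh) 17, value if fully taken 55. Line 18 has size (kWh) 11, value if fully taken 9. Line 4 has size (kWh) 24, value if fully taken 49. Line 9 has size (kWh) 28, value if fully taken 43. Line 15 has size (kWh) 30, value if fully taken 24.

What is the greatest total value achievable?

Rank by value-to-size ratio: Line 19 55/17≈3.24, Line 4 49/24≈2.04, Line 9 43/28≈1.54, Line 18 9/11≈0.818, Line 15 24/30≈0.8.
All 17 kWh of Line 19 fit (value 55) — 72 remain.
All 24 kWh of Line 4 fit (value 49) — 48 remain.
Take all of Line 9 (28 kWh, value 43) — 20 kWh left.
All 11 kWh of Line 18 fit (value 9) — 9 remain.
Fill the last 9 kWh with part of Line 15: 9/30 of it earns 7.2.
Total value = 163.2.

163.2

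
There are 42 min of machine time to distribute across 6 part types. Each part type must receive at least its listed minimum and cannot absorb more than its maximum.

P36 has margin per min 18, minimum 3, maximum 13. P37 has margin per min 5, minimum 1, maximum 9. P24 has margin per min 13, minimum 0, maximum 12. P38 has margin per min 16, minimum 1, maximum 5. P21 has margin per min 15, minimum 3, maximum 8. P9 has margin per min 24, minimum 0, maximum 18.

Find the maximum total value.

Meeting every minimum uses 3+1+0+1+3+0 = 8 min, leaving 34.
Highest margin per min first: P9 24 > P36 18 > P38 16 > P21 15 > P24 13 > P37 5.
Give P9 18 more to hit its cap of 18 — 16 left.
P36 takes 10 more to reach its cap of 13 — 6 left.
P38: +4 to 5 (cap) — 2 left.
Only 2 left; P21 takes them to reach 5.
Total = 18×13 + 5×1 + 16×5 + 15×5 + 24×18 = 826.

826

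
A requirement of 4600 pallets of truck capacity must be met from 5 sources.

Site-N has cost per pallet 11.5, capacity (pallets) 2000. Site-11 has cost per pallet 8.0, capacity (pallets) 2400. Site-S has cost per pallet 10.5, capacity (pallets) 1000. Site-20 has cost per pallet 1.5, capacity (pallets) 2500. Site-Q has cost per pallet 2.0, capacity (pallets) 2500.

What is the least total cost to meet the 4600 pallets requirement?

Cheapest first:
Take 2500 from Site-20 at 1.5 ; need 2100 more.
Site-Q (2.0): take the remaining 2100 ; done.
Site-11, Site-S, Site-N: unused.
Cost = 2500×1.5 + 2100×2.0 = 7950.

7950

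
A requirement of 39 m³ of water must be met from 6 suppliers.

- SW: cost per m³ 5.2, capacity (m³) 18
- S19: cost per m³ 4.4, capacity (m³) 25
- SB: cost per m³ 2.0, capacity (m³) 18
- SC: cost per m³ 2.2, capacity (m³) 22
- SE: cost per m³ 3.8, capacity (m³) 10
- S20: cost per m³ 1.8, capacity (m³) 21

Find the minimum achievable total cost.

Use suppliers in increasing cost order.
S20 at 1.8: take all 21 m³ → 18 still needed.
SB (2.0): use full 18 → 0 m³ to go.
SC, SE, S19, SW: unused.
Cost = 21×1.8 + 18×2.0 = 73.8.

73.8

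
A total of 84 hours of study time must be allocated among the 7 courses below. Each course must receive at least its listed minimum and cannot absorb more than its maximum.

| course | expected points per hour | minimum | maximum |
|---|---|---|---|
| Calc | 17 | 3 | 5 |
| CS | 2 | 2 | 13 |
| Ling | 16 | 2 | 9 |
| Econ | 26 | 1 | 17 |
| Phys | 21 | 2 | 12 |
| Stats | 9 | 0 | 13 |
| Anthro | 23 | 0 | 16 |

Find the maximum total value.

Meeting every minimum uses 3+2+2+1+2+0+0 = 10 hours, leaving 74.
Highest expected points per hour first: Econ 26 > Anthro 23 > Phys 21 > Calc 17 > Ling 16 > Stats 9 > CS 2.
Give Econ 16 more to hit its cap of 17 — 58 left.
Give Anthro 16 more to hit its cap of 16 — 42 left.
Phys takes 10 more to reach its cap of 12 — 32 left.
Give Calc 2 more to hit its cap of 5 — 30 left.
Ling: +7 to 9 (cap) — 23 left.
Stats: +13 to 13 (cap) — 10 left.
CS has room for 11 more but only 10 remain, so it gets 12.
Total = 17×5 + 2×12 + 16×9 + 26×17 + 21×12 + 9×13 + 23×16 = 1432.

1432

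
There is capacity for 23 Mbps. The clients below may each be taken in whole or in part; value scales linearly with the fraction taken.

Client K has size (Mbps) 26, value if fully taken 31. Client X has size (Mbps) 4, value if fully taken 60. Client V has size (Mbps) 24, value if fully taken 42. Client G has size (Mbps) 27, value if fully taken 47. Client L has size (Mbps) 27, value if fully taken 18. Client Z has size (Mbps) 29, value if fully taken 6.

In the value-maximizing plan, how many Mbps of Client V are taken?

Rank by value-to-size ratio: Client X 60/4≈15, Client V 42/24≈1.75, Client G 47/27≈1.74, Client K 31/26≈1.19, Client L 18/27≈0.667, Client Z 6/29≈0.207.
All 4 Mbps of Client X fit (value 60) → 19 remain.
19 Mbps left: a 19/24 share of Client V gives 42×19/24 = 33.25.

19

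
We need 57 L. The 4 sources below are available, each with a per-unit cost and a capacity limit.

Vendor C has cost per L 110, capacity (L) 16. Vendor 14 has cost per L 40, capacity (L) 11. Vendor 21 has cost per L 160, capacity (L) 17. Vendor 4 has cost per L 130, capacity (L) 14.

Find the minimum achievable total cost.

Cheapest first:
Vendor 14 at 40: take all 11 L → 46 still needed.
Vendor C (110): use full 16 → 30 L to go.
Vendor 4 (130): use full 14 → 16 L to go.
Vendor 21 (160): take the remaining 16 → done.
Cost = 11×40 + 16×110 + 14×130 + 16×160 = 6580.

6580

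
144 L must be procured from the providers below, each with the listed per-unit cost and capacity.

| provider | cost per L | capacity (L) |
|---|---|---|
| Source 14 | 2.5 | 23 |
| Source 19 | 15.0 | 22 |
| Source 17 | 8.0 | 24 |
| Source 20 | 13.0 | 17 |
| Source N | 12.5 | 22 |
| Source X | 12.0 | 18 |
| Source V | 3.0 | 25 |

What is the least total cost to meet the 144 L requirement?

1261.5

Use providers in increasing cost order.
Source 14 (2.5): use full 23 — 121 L to go.
Source V at 3.0: take all 25 L — 96 still needed.
Take 24 from Source 17 at 8.0 — need 72 more.
Source X at 12.0: take all 18 L — 54 still needed.
Take 22 from Source N at 12.5 — need 32 more.
Source 20 at 13.0: take all 17 L — 15 still needed.
Source 19 (15.0): take the remaining 15 — done.
Cost = 23×2.5 + 25×3.0 + 24×8.0 + 18×12.0 + 22×12.5 + 17×13.0 + 15×15.0 = 1261.5.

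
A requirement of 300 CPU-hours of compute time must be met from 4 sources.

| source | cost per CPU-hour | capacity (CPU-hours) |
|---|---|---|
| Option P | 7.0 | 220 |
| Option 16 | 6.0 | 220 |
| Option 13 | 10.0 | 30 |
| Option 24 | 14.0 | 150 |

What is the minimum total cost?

Use sources in increasing cost order.
Take 220 from Option 16 at 6.0 — need 80 more.
Option P at 7.0: take 80 of its 220 — requirement met.
Option 13, Option 24: unused.
Cost = 220×6.0 + 80×7.0 = 1880.

1880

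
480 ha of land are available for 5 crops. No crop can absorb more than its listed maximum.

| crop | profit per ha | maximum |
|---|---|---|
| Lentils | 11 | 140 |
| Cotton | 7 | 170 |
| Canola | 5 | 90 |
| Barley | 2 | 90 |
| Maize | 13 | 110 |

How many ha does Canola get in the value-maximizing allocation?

Rank by profit per ha: Maize 13 > Lentils 11 > Cotton 7 > Canola 5 > Barley 2.
Give Maize 110 to hit its cap of 110 ; 370 left.
Lentils: +140 to 140 (cap) ; 230 left.
Cotton takes 170 to reach its cap of 170 ; 60 left.
Canola: +60 (room for 90) → 60. Pool exhausted.

60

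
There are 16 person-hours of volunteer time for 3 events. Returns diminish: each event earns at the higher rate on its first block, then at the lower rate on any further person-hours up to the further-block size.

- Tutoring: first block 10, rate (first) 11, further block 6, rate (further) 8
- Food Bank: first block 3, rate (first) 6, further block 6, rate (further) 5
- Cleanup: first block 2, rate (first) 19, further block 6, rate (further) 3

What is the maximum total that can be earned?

180

Treat each block as its own option and order by rate: Cleanup/first 19 > Tutoring/first 11 > Tutoring/second 8 > Food Bank/first 6 > Food Bank/second 5 > Cleanup/second 3.
Cleanup/first (19): +2 — 14 left.
Tutoring first at 11: fill all 10 — 4 left.
4 remain; put them into Tutoring second at 8.
Total = 19×2 + 11×10 + 8×4 = 180.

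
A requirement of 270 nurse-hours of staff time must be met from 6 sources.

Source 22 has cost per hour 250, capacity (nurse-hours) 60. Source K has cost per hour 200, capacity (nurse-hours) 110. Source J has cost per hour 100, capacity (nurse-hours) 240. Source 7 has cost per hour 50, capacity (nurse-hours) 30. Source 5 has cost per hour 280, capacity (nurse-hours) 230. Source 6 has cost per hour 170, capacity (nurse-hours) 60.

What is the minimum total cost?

25500

Cheapest first:
Source 7 (50): use full 30 — 240 nurse-hours to go.
Source J at 100: take all 240 nurse-hours — 0 still needed.
Source 6, Source K, Source 22, Source 5: unused.
Cost = 30×50 + 240×100 = 25500.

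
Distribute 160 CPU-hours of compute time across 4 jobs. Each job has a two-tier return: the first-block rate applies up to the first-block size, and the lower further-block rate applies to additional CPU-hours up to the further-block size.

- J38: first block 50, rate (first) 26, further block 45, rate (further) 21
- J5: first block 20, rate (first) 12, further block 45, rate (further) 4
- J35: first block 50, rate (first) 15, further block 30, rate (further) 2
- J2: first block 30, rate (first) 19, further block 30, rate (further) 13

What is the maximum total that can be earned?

Rank every tier by rate: J38/T1 26 > J38/T2 21 > J2/T1 19 > J35/T1 15 > J2/T2 13 > J5/T1 12 > J5/T2 4 > J35/T2 2.
Fill J38 T1 block (50 at 26) — 110 left.
Fill J38 T2 block (45 at 21) — 65 left.
J2/T1 (19): +30 — 35 left.
J35/T1: +35 of 50 at 15; pool empty.
Total = 26×50 + 21×45 + 19×30 + 15×35 = 3340.

3340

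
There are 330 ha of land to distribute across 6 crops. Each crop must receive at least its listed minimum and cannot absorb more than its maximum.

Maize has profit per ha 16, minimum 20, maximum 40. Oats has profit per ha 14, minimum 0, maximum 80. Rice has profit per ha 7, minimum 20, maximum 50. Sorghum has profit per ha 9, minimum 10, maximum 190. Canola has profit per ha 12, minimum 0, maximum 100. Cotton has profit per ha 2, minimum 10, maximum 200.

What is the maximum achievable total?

3840

Meeting every minimum uses 20+0+20+10+0+10 = 60 ha, leaving 270.
Highest profit per ha first: Maize 16 > Oats 14 > Canola 12 > Sorghum 9 > Rice 7 > Cotton 2.
Give Maize 20 more to hit its cap of 40 — 250 left.
Oats takes 80 more to reach its cap of 80 — 170 left.
Canola: +100 to 100 (cap) — 70 left.
Only 70 left; Sorghum takes them to reach 80.
Total = 16×40 + 14×80 + 7×20 + 9×80 + 12×100 + 2×10 = 3840.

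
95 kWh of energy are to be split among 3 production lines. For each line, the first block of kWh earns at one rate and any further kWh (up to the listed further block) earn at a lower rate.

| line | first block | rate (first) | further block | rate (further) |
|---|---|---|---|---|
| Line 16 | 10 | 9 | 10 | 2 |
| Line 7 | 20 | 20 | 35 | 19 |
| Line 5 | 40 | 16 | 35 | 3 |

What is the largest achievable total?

Order all 6 blocks by rate: Line 7/tier1 20 > Line 7/tier2 19 > Line 5/tier1 16 > Line 16/tier1 9 > Line 5/tier2 3 > Line 16/tier2 2.
Fill Line 7 tier1 block (20 at 20) — 75 left.
Fill Line 7 tier2 block (35 at 19) — 40 left.
Line 5/tier1 (16): +40 — 0 left.
Total = 20×20 + 19×35 + 16×40 = 1705.

1705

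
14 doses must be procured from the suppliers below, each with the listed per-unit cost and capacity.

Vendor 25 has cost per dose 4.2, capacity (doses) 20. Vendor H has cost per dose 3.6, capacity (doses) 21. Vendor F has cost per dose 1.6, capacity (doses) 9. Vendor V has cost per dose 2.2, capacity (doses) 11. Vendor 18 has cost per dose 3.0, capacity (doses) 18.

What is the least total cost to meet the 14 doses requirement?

Cheapest first:
Take 9 from Vendor F at 1.6 → need 5 more.
Take 5 from Vendor V at 2.2 to finish.
Vendor 18, Vendor H, Vendor 25: unused.
Cost = 9×1.6 + 5×2.2 = 25.4.

25.4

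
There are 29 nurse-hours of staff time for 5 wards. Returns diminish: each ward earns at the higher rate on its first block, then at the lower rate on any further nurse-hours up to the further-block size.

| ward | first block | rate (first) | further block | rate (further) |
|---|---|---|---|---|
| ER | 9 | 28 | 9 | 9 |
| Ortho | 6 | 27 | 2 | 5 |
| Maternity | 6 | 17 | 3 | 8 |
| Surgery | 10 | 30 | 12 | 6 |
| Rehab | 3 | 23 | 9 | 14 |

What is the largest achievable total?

800

Treat each block as its own option and order by rate: Surgery/first 30 > ER/first 28 > Ortho/first 27 > Rehab/first 23 > Maternity/first 17 > Rehab/second 14 > ER/second 9 > Maternity/second 8 > Surgery/second 6 > Ortho/second 5.
Surgery first at 30: fill all 10 → 19 left.
ER/first (28): +9 → 10 left.
Ortho/first (27): +6 → 4 left.
Rehab first at 23: fill all 3 → 1 left.
Maternity/first: +1 of 6 at 17; pool empty.
Total = 30×10 + 28×9 + 27×6 + 23×3 + 17×1 = 800.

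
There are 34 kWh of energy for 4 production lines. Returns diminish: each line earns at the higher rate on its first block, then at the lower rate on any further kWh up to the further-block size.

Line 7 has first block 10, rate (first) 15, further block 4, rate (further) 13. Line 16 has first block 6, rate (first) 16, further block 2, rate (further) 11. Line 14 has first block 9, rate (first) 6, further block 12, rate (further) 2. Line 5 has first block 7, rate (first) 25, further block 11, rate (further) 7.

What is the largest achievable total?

Rank every tier by rate: Line 5/first 25 > Line 16/first 16 > Line 7/first 15 > Line 7/second 13 > Line 16/second 11 > Line 5/second 7 > Line 14/first 6 > Line 14/second 2.
Line 5/first (25): +7 ; 27 left.
Line 16/first (16): +6 ; 21 left.
Line 7 first at 15: fill all 10 ; 11 left.
Fill Line 7 second block (4 at 13) ; 7 left.
Line 16 second at 11: fill all 2 ; 5 left.
Line 5/second: +5 of 11 at 7; pool empty.
Total = 25×7 + 16×6 + 15×10 + 13×4 + 11×2 + 7×5 = 530.

530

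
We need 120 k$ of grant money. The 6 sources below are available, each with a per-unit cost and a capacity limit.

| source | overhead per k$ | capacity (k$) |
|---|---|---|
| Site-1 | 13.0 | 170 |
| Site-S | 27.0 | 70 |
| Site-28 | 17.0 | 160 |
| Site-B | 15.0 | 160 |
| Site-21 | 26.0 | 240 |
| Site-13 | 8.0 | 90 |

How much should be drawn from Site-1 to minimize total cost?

Use sources in increasing cost order.
Site-13 at 8.0: take all 90 k$ → 30 still needed.
Site-1 (13.0): take the remaining 30 → done.
Site-B, Site-28, Site-21, Site-S: unused.

30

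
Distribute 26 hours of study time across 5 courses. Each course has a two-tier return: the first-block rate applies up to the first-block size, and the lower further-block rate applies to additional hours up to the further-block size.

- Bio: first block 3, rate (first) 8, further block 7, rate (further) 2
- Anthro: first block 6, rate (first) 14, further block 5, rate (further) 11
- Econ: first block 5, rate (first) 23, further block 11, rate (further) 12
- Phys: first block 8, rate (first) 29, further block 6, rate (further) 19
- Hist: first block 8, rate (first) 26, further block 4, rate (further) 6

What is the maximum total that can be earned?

650

Order all 10 blocks by rate: Phys/first 29 > Hist/first 26 > Econ/first 23 > Phys/second 19 > Anthro/first 14 > Econ/second 12 > Anthro/second 11 > Bio/first 8 > Hist/second 6 > Bio/second 2.
Phys/first (29): +8 ; 18 left.
Hist first at 26: fill all 8 ; 10 left.
Econ first at 23: fill all 5 ; 5 left.
Phys/second: +5 of 6 at 19; pool empty.
Total = 29×8 + 26×8 + 23×5 + 19×5 = 650.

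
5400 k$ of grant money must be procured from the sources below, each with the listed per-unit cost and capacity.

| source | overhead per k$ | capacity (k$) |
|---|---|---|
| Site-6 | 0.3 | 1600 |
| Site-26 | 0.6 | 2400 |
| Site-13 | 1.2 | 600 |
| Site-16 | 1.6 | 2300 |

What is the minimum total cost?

3920

Use sources in increasing cost order.
Site-6 (0.3): use full 1600 — 3800 k$ to go.
Take 2400 from Site-26 at 0.6 — need 1400 more.
Take 600 from Site-13 at 1.2 — need 800 more.
Site-16 at 1.6: take 800 of its 2300 — requirement met.
Cost = 1600×0.3 + 2400×0.6 + 600×1.2 + 800×1.6 = 3920.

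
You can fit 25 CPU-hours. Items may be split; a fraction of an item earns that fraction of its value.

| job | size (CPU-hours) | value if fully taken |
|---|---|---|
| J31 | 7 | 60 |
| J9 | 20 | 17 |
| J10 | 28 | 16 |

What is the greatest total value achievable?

75.3

Sort by value density: J31 60/7≈8.57, J9 17/20≈0.85, J10 16/28≈0.571.
Take all of J31 (7 CPU-hours, value 60) — 18 CPU-hours left.
Only 18 CPU-hours remain; take 18/20 of J9 for value 17×18/20 = 15.3.
Total value = 75.3.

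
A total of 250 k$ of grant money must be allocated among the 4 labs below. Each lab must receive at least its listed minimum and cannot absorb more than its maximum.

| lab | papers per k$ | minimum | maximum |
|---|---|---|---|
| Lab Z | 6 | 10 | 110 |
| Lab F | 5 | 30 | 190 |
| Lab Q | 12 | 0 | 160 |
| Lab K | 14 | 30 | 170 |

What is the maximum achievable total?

Meeting every minimum uses 10+30+0+30 = 70 k$, leaving 180.
Order the labs by papers per k$: Lab K 14 > Lab Q 12 > Lab Z 6 > Lab F 5.
Lab K: +140 to 170 (cap) → 40 left.
Lab Q has room for 160 more but only 40 remain, so it gets 40.
Total = 6×10 + 5×30 + 12×40 + 14×170 = 3070.

3070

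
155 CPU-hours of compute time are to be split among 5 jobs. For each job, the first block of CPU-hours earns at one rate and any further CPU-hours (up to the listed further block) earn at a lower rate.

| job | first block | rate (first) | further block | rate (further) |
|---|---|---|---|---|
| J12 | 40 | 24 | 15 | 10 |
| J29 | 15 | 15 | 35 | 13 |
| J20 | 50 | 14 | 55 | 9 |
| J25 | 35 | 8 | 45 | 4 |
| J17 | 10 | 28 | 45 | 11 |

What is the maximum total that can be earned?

Order all 10 blocks by rate: J17/tier1 28 > J12/tier1 24 > J29/tier1 15 > J20/tier1 14 > J29/tier2 13 > J17/tier2 11 > J12/tier2 10 > J20/tier2 9 > J25/tier1 8 > J25/tier2 4.
J17/tier1 (28): +10 → 145 left.
J12/tier1 (24): +40 → 105 left.
Fill J29 tier1 block (15 at 15) → 90 left.
J20 tier1 at 14: fill all 50 → 40 left.
J29/tier2 (13): +35 → 5 left.
J17/tier2: +5 of 45 at 11; pool empty.
Total = 28×10 + 24×40 + 15×15 + 14×50 + 13×35 + 11×5 = 2675.

2675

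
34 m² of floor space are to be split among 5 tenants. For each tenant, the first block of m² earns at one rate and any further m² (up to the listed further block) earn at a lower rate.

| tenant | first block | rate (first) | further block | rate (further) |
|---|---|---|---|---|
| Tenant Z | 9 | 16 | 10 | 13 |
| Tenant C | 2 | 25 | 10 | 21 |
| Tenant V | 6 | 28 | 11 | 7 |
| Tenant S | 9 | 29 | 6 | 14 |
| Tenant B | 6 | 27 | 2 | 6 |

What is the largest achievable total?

867

Rank every tier by rate: Tenant S/T1 29 > Tenant V/T1 28 > Tenant B/T1 27 > Tenant C/T1 25 > Tenant C/T2 21 > Tenant Z/T1 16 > Tenant S/T2 14 > Tenant Z/T2 13 > Tenant V/T2 7 > Tenant B/T2 6.
Tenant S T1 at 29: fill all 9 → 25 left.
Tenant V/T1 (28): +6 → 19 left.
Tenant B T1 at 27: fill all 6 → 13 left.
Tenant C/T1 (25): +2 → 11 left.
Fill Tenant C T2 block (10 at 21) → 1 left.
Tenant Z/T1: +1 of 9 at 16; pool empty.
Total = 29×9 + 28×6 + 27×6 + 25×2 + 21×10 + 16×1 = 867.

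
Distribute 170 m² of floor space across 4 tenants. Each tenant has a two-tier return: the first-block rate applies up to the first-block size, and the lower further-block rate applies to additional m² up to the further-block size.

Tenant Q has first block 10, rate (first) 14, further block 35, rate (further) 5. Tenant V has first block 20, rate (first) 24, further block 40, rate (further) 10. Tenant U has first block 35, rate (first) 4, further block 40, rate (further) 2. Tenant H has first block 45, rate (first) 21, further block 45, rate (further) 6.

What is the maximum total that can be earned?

2285

Order all 8 blocks by rate: Tenant V/T1 24 > Tenant H/T1 21 > Tenant Q/T1 14 > Tenant V/T2 10 > Tenant H/T2 6 > Tenant Q/T2 5 > Tenant U/T1 4 > Tenant U/T2 2.
Tenant V T1 at 24: fill all 20 → 150 left.
Tenant H T1 at 21: fill all 45 → 105 left.
Fill Tenant Q T1 block (10 at 14) → 95 left.
Fill Tenant V T2 block (40 at 10) → 55 left.
Tenant H/T2 (6): +45 → 10 left.
Tenant Q/T2: +10 of 35 at 5; pool empty.
Total = 24×20 + 21×45 + 14×10 + 10×40 + 6×45 + 5×10 = 2285.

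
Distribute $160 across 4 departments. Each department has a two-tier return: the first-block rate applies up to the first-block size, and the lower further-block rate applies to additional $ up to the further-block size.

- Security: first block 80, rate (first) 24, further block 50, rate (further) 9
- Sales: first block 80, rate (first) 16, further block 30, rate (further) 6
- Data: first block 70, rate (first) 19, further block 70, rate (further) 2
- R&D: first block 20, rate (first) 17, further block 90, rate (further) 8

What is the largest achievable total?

3420

Rank every tier by rate: Security/T1 24 > Data/T1 19 > R&D/T1 17 > Sales/T1 16 > Security/T2 9 > R&D/T2 8 > Sales/T2 6 > Data/T2 2.
Security T1 at 24: fill all 80 — 80 left.
Data T1 at 19: fill all 70 — 10 left.
R&D T1 at 17: only 10 left, fill 10.
Total = 24×80 + 19×70 + 17×10 = 3420.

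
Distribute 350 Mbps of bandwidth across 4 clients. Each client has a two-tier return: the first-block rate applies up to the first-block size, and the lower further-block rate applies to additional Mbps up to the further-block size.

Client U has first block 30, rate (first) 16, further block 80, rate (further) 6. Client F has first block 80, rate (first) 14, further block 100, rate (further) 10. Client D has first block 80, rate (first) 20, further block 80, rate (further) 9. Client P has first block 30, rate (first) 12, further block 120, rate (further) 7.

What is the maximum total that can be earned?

Order all 8 blocks by rate: Client D/T1 20 > Client U/T1 16 > Client F/T1 14 > Client P/T1 12 > Client F/T2 10 > Client D/T2 9 > Client P/T2 7 > Client U/T2 6.
Fill Client D T1 block (80 at 20) → 270 left.
Fill Client U T1 block (30 at 16) → 240 left.
Fill Client F T1 block (80 at 14) → 160 left.
Client P/T1 (12): +30 → 130 left.
Client F T2 at 10: fill all 100 → 30 left.
30 remain; put them into Client D T2 at 9.
Total = 20×80 + 16×30 + 14×80 + 12×30 + 10×100 + 9×30 = 4830.

4830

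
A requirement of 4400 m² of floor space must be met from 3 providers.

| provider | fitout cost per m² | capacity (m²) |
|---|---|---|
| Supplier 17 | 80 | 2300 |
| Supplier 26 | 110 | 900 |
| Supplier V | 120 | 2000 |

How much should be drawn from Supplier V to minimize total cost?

1200

Cheapest first:
Supplier 17 (80): use full 2300 ; 2100 m² to go.
Supplier 26 (110): use full 900 ; 1200 m² to go.
Supplier V at 120: take 1200 of its 2000 ; requirement met.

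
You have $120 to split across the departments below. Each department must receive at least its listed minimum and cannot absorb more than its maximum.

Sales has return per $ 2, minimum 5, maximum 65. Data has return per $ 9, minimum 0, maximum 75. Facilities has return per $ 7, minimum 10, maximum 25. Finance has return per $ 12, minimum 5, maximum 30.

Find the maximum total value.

1115

Meeting every minimum uses 5+0+10+5 = 20 $, leaving 100.
Highest return per $ first: Finance 12 > Data 9 > Facilities 7 > Sales 2.
Give Finance 25 more to hit its cap of 30 → 75 left.
Data takes 75 more to reach its cap of 75 → 0 left.
Total = 2×5 + 9×75 + 7×10 + 12×30 = 1115.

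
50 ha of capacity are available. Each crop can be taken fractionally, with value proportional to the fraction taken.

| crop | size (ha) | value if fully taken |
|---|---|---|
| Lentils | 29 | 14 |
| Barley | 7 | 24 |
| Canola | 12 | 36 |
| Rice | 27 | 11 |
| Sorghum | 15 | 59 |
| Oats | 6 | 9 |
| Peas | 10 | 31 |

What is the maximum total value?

159

Best value per unit of size first: Sorghum 59/15≈3.93, Barley 24/7≈3.43, Peas 31/10≈3.1, Canola 36/12≈3, Oats 9/6≈1.5, Lentils 14/29≈0.483, Rice 11/27≈0.407.
All 15 ha of Sorghum fit (value 59) — 35 remain.
Barley: take in full, 7 ha for value 24 — 28 left.
Take all of Peas (10 ha, value 31) — 18 ha left.
Take all of Canola (12 ha, value 36) — 6 ha left.
Take all of Oats (6 ha, value 9) — 0 ha left.
Total value = 159.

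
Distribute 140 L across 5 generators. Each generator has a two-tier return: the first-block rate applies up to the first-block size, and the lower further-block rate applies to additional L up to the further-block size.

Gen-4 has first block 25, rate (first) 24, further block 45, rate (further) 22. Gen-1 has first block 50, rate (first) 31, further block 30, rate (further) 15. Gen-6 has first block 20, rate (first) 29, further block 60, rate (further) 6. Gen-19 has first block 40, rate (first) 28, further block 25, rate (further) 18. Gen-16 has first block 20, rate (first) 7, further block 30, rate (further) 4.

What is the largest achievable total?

3960

Order all 10 blocks by rate: Gen-1/T1 31 > Gen-6/T1 29 > Gen-19/T1 28 > Gen-4/T1 24 > Gen-4/T2 22 > Gen-19/T2 18 > Gen-1/T2 15 > Gen-16/T1 7 > Gen-6/T2 6 > Gen-16/T2 4.
Gen-1/T1 (31): +50 ; 90 left.
Fill Gen-6 T1 block (20 at 29) ; 70 left.
Gen-19 T1 at 28: fill all 40 ; 30 left.
Gen-4 T1 at 24: fill all 25 ; 5 left.
Gen-4/T2: +5 of 45 at 22; pool empty.
Total = 31×50 + 29×20 + 28×40 + 24×25 + 22×5 = 3960.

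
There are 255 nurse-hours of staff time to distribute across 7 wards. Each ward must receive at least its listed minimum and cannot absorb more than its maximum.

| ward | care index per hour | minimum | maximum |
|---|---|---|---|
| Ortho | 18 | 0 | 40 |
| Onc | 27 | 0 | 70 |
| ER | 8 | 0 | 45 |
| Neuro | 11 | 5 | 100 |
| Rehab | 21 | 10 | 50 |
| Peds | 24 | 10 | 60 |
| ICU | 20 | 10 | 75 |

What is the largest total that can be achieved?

Meeting every minimum uses 0+0+0+5+10+10+10 = 35 nurse-hours, leaving 220.
Order the wards by care index per hour: Onc 27 > Peds 24 > Rehab 21 > ICU 20 > Ortho 18 > Neuro 11 > ER 8.
Onc takes 70 more to reach its cap of 70 → 150 left.
Peds takes 50 more to reach its cap of 60 → 100 left.
Rehab takes 40 more to reach its cap of 50 → 60 left.
Only 60 left; ICU takes them to reach 70.
Total = 27×70 + 11×5 + 21×50 + 24×60 + 20×70 = 5835.

5835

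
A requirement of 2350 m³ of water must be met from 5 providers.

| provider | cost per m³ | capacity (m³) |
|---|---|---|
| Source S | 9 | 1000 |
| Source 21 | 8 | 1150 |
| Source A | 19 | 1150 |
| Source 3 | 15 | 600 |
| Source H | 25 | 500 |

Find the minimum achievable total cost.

21200

Fill from the cheapest provider first.
Source 21 at 8: take all 1150 m³ → 1200 still needed.
Source S (9): use full 1000 → 200 m³ to go.
Source 3 at 15: take 200 of its 600 → requirement met.
Source A, Source H: unused.
Cost = 1150×8 + 1000×9 + 200×15 = 21200.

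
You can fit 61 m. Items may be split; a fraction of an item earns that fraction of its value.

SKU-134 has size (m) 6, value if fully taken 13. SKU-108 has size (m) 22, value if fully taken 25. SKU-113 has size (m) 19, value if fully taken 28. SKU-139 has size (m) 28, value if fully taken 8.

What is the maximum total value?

Sort by value density: SKU-134 13/6≈2.17, SKU-113 28/19≈1.47, SKU-108 25/22≈1.14, SKU-139 8/28≈0.286.
All 6 m of SKU-134 fit (value 13) — 55 remain.
All 19 m of SKU-113 fit (value 28) — 36 remain.
SKU-108: take in full, 22 m for value 25 — 14 left.
14 m left: a 14/28 share of SKU-139 gives 8×14/28 = 4.
Total value = 70.

70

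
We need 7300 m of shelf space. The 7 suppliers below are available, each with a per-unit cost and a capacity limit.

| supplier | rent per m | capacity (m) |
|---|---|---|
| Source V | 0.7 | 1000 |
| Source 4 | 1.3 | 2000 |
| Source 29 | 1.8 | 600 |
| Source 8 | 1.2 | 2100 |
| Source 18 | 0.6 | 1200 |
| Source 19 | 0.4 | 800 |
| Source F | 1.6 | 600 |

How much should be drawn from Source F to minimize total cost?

200

Fill from the cheapest supplier first.
Source 19 at 0.4: take all 800 m — 6500 still needed.
Source 18 (0.6): use full 1200 — 5300 m to go.
Source V (0.7): use full 1000 — 4300 m to go.
Take 2100 from Source 8 at 1.2 — need 2200 more.
Take 2000 from Source 4 at 1.3 — need 200 more.
Take 200 from Source F at 1.6 to finish.
Source 29: unused.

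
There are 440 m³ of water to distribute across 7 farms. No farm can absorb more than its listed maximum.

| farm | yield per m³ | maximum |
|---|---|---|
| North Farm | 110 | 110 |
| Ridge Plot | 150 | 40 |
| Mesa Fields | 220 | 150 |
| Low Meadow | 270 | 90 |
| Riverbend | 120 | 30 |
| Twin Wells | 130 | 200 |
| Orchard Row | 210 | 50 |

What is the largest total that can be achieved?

Rank by yield per m³: Low Meadow 270 > Mesa Fields 220 > Orchard Row 210 > Ridge Plot 150 > Twin Wells 130 > Riverbend 120 > North Farm 110.
Low Meadow takes 90 to reach its cap of 90 — 350 left.
Mesa Fields takes 150 to reach its cap of 150 — 200 left.
Orchard Row takes 50 to reach its cap of 50 — 150 left.
Ridge Plot takes 40 to reach its cap of 40 — 110 left.
Only 110 left; Twin Wells takes them to reach 110.
Total = 150×40 + 220×150 + 270×90 + 130×110 + 210×50 = 88100.

88100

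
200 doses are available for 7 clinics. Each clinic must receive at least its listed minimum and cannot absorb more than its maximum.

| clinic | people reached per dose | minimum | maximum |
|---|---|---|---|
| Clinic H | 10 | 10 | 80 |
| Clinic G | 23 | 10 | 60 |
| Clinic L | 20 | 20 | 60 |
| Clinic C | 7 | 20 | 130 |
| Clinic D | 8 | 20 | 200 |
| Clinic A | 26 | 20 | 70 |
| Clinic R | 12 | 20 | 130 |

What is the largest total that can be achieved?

3780

Meeting every minimum uses 10+10+20+20+20+20+20 = 120 doses, leaving 80.
Rank by people reached per dose: Clinic A 26 > Clinic G 23 > Clinic L 20 > Clinic R 12 > Clinic H 10 > Clinic D 8 > Clinic C 7.
Give Clinic A 50 more to hit its cap of 70 — 30 left.
Only 30 left; Clinic G takes them to reach 40.
Total = 10×10 + 23×40 + 20×20 + 7×20 + 8×20 + 26×70 + 12×20 = 3780.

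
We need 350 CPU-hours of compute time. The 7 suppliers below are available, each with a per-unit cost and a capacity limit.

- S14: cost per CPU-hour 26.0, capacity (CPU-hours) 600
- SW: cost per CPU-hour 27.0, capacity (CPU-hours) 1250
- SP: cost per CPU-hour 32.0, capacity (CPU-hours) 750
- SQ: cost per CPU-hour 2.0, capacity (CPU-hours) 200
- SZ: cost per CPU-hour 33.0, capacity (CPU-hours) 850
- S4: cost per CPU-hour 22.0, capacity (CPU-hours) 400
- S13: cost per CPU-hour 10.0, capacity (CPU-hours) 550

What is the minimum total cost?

Use suppliers in increasing cost order.
SQ at 2.0: take all 200 CPU-hours → 150 still needed.
S13 (10.0): take the remaining 150 → done.
S4, S14, SW, SP, SZ: unused.
Cost = 200×2.0 + 150×10.0 = 1900.

1900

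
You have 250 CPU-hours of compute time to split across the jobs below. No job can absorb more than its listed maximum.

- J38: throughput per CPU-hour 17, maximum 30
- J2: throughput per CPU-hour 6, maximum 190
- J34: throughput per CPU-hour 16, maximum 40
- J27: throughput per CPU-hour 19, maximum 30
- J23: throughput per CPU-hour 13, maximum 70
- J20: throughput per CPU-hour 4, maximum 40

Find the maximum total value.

Rank by throughput per CPU-hour: J27 19 > J38 17 > J34 16 > J23 13 > J2 6 > J20 4.
J27 takes 30 to reach its cap of 30 — 220 left.
J38: +30 to 30 (cap) — 190 left.
J34: +40 to 40 (cap) — 150 left.
J23 takes 70 to reach its cap of 70 — 80 left.
Only 80 left; J2 takes them to reach 80.
Total = 17×30 + 6×80 + 16×40 + 19×30 + 13×70 = 3110.

3110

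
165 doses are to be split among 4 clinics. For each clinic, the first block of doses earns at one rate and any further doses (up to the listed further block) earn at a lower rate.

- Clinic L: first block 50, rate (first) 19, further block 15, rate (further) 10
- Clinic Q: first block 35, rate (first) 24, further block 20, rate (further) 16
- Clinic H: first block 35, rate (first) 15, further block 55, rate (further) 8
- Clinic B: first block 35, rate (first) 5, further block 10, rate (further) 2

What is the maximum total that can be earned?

Treat each block as its own option and order by rate: Clinic Q/T1 24 > Clinic L/T1 19 > Clinic Q/T2 16 > Clinic H/T1 15 > Clinic L/T2 10 > Clinic H/T2 8 > Clinic B/T1 5 > Clinic B/T2 2.
Clinic Q T1 at 24: fill all 35 → 130 left.
Fill Clinic L T1 block (50 at 19) → 80 left.
Fill Clinic Q T2 block (20 at 16) → 60 left.
Clinic H T1 at 15: fill all 35 → 25 left.
Clinic L T2 at 10: fill all 15 → 10 left.
10 remain; put them into Clinic H T2 at 8.
Total = 24×35 + 19×50 + 16×20 + 15×35 + 10×15 + 8×10 = 2865.

2865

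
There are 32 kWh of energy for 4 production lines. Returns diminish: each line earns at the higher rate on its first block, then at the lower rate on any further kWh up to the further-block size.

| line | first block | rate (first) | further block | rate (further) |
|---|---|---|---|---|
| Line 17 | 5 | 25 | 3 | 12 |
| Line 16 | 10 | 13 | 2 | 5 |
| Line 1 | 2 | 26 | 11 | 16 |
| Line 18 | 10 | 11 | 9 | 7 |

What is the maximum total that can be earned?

530

Rank every tier by rate: Line 1/first 26 > Line 17/first 25 > Line 1/second 16 > Line 16/first 13 > Line 17/second 12 > Line 18/first 11 > Line 18/second 7 > Line 16/second 5.
Line 1/first (26): +2 ; 30 left.
Line 17 first at 25: fill all 5 ; 25 left.
Fill Line 1 second block (11 at 16) ; 14 left.
Line 16/first (13): +10 ; 4 left.
Line 17 second at 12: fill all 3 ; 1 left.
Line 18 first at 11: only 1 left, fill 1.
Total = 26×2 + 25×5 + 16×11 + 13×10 + 12×3 + 11×1 = 530.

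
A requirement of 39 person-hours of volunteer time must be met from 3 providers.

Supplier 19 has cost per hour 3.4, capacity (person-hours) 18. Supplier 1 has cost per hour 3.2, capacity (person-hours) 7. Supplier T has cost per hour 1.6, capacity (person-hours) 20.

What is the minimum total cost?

95.2

Use providers in increasing cost order.
Take 20 from Supplier T at 1.6 — need 19 more.
Supplier 1 (3.2): use full 7 — 12 person-hours to go.
Take 12 from Supplier 19 at 3.4 to finish.
Cost = 20×1.6 + 7×3.2 + 12×3.4 = 95.2.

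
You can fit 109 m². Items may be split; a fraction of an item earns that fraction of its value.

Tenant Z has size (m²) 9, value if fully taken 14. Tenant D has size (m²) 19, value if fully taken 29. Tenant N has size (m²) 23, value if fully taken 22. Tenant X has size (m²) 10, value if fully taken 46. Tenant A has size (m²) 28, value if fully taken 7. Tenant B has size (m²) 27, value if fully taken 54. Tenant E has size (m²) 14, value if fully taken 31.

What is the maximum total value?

197.75

Best value per unit of size first: Tenant X 46/10≈4.6, Tenant E 31/14≈2.21, Tenant B 54/27≈2, Tenant Z 14/9≈1.56, Tenant D 29/19≈1.53, Tenant N 22/23≈0.957, Tenant A 7/28≈0.25.
Tenant X: take in full, 10 m² for value 46 → 99 left.
All 14 m² of Tenant E fit (value 31) → 85 remain.
Take all of Tenant B (27 m², value 54) → 58 m² left.
Take all of Tenant Z (9 m², value 14) → 49 m² left.
Tenant D: take in full, 19 m² for value 29 → 30 left.
All 23 m² of Tenant N fit (value 22) → 7 remain.
Fill the last 7 m² with part of Tenant A: 7/28 of it earns 1.75.
Total value = 197.75.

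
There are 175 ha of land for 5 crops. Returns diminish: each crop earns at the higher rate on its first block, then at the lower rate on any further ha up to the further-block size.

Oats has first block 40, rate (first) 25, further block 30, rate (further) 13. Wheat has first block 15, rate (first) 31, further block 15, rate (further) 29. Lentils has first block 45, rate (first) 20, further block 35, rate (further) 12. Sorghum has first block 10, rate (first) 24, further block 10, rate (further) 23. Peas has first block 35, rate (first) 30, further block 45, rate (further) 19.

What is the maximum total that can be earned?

4415

Rank every tier by rate: Wheat/T1 31 > Peas/T1 30 > Wheat/T2 29 > Oats/T1 25 > Sorghum/T1 24 > Sorghum/T2 23 > Lentils/T1 20 > Peas/T2 19 > Oats/T2 13 > Lentils/T2 12.
Fill Wheat T1 block (15 at 31) ; 160 left.
Fill Peas T1 block (35 at 30) ; 125 left.
Wheat/T2 (29): +15 ; 110 left.
Oats T1 at 25: fill all 40 ; 70 left.
Sorghum/T1 (24): +10 ; 60 left.
Fill Sorghum T2 block (10 at 23) ; 50 left.
Lentils T1 at 20: fill all 45 ; 5 left.
Peas T2 at 19: only 5 left, fill 5.
Total = 31×15 + 30×35 + 29×15 + 25×40 + 24×10 + 23×10 + 20×45 + 19×5 = 4415.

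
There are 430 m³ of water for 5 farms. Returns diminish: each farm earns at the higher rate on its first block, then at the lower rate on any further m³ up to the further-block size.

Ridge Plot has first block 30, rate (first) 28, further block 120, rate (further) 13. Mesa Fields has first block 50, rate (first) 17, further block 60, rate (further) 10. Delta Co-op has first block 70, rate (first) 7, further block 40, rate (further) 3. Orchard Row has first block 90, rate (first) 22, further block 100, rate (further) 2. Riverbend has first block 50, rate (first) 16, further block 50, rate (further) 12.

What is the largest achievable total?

Rank every tier by rate: Ridge Plot/T1 28 > Orchard Row/T1 22 > Mesa Fields/T1 17 > Riverbend/T1 16 > Ridge Plot/T2 13 > Riverbend/T2 12 > Mesa Fields/T2 10 > Delta Co-op/T1 7 > Delta Co-op/T2 3 > Orchard Row/T2 2.
Ridge Plot/T1 (28): +30 — 400 left.
Orchard Row T1 at 22: fill all 90 — 310 left.
Mesa Fields T1 at 17: fill all 50 — 260 left.
Riverbend T1 at 16: fill all 50 — 210 left.
Fill Ridge Plot T2 block (120 at 13) — 90 left.
Fill Riverbend T2 block (50 at 12) — 40 left.
Mesa Fields T2 at 10: only 40 left, fill 40.
Total = 28×30 + 22×90 + 17×50 + 16×50 + 13×120 + 12×50 + 10×40 = 7030.

7030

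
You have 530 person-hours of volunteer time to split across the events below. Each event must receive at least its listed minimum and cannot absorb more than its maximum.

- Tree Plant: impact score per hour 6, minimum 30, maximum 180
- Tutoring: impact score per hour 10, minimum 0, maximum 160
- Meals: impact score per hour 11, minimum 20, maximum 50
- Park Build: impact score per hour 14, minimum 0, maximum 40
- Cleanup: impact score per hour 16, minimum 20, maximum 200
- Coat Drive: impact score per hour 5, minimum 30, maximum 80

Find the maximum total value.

Meeting every minimum uses 30+0+20+0+20+30 = 100 person-hours, leaving 430.
Rank by impact score per hour: Cleanup 16 > Park Build 14 > Meals 11 > Tutoring 10 > Tree Plant 6 > Coat Drive 5.
Give Cleanup 180 more to hit its cap of 200 — 250 left.
Give Park Build 40 more to hit its cap of 40 — 210 left.
Give Meals 30 more to hit its cap of 50 — 180 left.
Give Tutoring 160 more to hit its cap of 160 — 20 left.
Only 20 left; Tree Plant takes them to reach 50.
Total = 6×50 + 10×160 + 11×50 + 14×40 + 16×200 + 5×30 = 6360.

6360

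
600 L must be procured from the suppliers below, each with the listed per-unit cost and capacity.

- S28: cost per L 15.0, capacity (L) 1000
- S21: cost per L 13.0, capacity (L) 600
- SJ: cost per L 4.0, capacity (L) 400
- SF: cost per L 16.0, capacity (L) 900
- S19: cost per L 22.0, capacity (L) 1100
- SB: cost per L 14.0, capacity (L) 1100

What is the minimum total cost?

4200

Use suppliers in increasing cost order.
Take 400 from SJ at 4.0 — need 200 more.
S21 (13.0): take the remaining 200 — done.
SB, S28, SF, S19: unused.
Cost = 400×4.0 + 200×13.0 = 4200.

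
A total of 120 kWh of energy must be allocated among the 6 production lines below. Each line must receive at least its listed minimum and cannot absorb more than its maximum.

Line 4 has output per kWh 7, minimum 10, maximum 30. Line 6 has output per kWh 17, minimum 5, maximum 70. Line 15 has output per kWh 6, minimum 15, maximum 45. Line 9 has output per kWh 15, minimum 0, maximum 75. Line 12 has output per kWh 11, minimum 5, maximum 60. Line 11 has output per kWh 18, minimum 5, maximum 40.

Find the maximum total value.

1785

Meeting every minimum uses 10+5+15+0+5+5 = 40 kWh, leaving 80.
Highest output per kWh first: Line 11 18 > Line 6 17 > Line 9 15 > Line 12 11 > Line 4 7 > Line 15 6.
Line 11: +35 to 40 (cap) — 45 left.
Only 45 left; Line 6 takes them to reach 50.
Total = 7×10 + 17×50 + 6×15 + 11×5 + 18×40 = 1785.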